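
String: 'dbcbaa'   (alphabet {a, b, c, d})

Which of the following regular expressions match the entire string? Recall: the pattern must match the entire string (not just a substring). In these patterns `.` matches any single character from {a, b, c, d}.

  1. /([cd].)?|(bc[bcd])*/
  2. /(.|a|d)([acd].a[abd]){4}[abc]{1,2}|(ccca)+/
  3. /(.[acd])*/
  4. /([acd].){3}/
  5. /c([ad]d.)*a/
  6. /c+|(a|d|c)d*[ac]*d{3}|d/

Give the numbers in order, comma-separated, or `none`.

1 → no match
2 → no match
3 → no match
4 → match
5 → no match — must start with 'c'
6 → no match

4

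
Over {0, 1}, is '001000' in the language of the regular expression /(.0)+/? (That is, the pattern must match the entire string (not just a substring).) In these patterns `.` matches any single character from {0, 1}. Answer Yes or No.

Yes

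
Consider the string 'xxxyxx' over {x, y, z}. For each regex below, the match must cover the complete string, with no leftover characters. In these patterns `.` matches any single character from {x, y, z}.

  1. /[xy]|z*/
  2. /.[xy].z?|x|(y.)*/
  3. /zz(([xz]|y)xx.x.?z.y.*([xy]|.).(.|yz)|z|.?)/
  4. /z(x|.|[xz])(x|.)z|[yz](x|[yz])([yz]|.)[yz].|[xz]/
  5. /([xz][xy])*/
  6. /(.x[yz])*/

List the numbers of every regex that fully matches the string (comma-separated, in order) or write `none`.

1 → no match
2 → no match
3 → no match — must start with 'zz'
4 → no match
5 → match
6 → no match

5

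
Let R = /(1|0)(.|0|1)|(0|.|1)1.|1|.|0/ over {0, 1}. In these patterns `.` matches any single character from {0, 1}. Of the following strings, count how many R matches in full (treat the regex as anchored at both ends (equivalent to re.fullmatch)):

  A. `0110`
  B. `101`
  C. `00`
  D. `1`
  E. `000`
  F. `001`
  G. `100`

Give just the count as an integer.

A → no match
B → no match
C → match
D → match
E → no match
F → no match
G → no match
Total matched: 2

2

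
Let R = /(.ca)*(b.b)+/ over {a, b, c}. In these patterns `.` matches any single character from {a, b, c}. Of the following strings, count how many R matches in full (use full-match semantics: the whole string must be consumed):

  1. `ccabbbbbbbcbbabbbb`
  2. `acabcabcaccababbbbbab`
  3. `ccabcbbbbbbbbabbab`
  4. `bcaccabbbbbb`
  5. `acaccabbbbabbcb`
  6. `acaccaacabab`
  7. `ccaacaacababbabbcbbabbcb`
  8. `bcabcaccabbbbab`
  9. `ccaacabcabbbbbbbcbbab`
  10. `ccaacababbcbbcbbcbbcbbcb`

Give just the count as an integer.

1 → match
2 → match
3 → match
4 → match
5 → match
6 → match
7 → match
8 → match
9 → match
10 → match
Total matched: 10

10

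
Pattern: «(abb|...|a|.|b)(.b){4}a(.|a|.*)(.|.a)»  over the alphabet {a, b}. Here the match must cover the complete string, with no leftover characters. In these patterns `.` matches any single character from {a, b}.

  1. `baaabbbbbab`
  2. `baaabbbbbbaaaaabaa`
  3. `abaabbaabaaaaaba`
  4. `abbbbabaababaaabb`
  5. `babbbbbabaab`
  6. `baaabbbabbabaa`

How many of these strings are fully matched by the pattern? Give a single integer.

1

1 → no match
2 → no match
3 → no match
4 → no match
5 → match
6 → no match
Total matched: 1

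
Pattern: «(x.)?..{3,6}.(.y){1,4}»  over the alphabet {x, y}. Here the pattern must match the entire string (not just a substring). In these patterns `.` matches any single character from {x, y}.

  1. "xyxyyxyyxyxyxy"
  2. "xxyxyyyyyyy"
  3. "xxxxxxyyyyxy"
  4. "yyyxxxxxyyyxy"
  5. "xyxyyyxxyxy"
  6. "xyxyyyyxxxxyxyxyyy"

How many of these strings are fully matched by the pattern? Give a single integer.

6

1 → match
2. "xxyxyyyyyyy" → match
3. "xxxxxxyyyyxy" → match
4 → match
5. "xyxyyyxxyxy" → match
6 → match
Total matched: 6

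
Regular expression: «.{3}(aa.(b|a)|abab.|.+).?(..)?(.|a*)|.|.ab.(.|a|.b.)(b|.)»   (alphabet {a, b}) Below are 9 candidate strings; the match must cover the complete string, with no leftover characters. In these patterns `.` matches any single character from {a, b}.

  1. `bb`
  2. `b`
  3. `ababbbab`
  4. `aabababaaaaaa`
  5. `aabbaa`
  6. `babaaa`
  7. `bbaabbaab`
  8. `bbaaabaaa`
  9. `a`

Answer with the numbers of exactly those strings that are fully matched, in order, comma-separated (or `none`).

2, 3, 4, 5, 6, 7, 8, 9

1. `bb` → no match
2. `b` → match
3. `ababbbab` → match
4 → match
5. `aabbaa` → match
6. `babaaa` → match
7. `bbaabbaab` → match
8. `bbaaabaaa` → match
9. `a` → match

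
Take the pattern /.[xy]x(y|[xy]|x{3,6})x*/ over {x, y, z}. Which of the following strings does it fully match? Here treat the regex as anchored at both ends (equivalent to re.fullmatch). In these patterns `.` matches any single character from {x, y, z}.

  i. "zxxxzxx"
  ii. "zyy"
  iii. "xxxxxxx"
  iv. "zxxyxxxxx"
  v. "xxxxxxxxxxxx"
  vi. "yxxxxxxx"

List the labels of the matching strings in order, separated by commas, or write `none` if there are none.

iii, iv, v, vi

i → no match
ii → no match
iii → match
iv → match
v → match
vi → match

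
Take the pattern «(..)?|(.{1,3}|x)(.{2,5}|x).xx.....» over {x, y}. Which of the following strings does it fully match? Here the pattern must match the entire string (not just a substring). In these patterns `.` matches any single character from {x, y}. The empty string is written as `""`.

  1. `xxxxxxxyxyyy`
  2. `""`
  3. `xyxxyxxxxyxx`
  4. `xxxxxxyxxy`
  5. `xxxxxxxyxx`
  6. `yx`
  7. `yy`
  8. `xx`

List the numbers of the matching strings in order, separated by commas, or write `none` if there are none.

1 → match
2 → match
3 → match
4 → match
5 → match
6 → match
7 → match
8 → match

1, 2, 3, 4, 5, 6, 7, 8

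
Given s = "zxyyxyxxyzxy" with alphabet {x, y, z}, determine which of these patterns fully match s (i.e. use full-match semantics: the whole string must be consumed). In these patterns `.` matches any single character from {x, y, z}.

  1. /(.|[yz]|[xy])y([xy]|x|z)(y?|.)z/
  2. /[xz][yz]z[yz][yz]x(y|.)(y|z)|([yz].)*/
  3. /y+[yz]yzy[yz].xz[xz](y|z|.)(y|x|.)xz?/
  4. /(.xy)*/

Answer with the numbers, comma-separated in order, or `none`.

1 → no match — must end with "z"
2 → no match
3 → no match — must start with "y"
4 → match

4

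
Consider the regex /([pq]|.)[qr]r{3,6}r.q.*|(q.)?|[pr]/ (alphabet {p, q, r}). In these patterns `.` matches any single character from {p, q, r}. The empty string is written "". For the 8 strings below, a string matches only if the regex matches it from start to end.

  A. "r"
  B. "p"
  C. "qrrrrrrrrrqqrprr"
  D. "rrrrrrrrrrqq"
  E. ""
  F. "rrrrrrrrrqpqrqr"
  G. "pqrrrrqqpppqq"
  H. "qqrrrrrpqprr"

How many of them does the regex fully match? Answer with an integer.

8

A → match
B → match
C → match
D → match
E → match
F → match
G → match
H → match
Total matched: 8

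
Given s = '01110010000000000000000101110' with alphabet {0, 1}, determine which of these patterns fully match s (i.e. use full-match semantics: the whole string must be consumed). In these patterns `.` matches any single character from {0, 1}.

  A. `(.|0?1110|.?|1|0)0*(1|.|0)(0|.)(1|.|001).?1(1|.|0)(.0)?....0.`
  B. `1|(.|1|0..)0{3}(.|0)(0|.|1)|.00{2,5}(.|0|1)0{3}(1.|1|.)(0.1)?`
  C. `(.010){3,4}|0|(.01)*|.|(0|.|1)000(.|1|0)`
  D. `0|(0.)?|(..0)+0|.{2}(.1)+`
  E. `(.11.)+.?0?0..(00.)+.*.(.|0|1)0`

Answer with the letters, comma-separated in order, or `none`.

E

A → no match
B → no match
C → no match
D → no match
E → match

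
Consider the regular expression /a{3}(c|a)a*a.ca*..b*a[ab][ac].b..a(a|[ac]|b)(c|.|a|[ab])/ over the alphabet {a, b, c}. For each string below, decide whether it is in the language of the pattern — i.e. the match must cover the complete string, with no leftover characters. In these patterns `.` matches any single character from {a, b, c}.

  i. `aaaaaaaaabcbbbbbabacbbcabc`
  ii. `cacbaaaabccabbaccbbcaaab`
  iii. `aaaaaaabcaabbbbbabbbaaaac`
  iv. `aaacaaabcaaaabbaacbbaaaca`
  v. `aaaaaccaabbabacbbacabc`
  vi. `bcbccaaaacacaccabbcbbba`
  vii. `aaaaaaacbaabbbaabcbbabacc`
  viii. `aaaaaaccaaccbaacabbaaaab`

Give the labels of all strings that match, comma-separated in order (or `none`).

i → match
ii → no match — must start with `a`
iii → no match
iv → match
v → no match
vi → no match — must start with `a`
vii → no match
viii → no match

i, iv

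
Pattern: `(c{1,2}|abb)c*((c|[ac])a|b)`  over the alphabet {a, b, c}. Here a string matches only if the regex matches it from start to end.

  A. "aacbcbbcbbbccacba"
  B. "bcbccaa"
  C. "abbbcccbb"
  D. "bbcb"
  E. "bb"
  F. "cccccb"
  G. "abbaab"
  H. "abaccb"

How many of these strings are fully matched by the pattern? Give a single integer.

A → no match
B → no match
C → no match
D → no match
E → no match
F → match
G → no match
H → no match
Total matched: 1

1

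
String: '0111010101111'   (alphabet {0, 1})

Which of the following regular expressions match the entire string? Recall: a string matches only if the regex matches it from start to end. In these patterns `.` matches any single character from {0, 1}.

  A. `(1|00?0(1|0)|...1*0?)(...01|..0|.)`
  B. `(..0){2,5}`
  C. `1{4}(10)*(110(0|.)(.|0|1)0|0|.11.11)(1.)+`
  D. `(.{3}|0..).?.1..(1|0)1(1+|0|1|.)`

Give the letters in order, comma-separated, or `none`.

D

A → no match
B → no match — must end with '0'
C → no match — must start with '1'
D → match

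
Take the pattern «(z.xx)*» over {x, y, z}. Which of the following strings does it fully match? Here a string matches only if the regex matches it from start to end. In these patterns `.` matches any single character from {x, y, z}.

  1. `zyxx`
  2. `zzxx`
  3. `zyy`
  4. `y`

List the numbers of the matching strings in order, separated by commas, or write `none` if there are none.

1 → match
2 → match
3 → no match
4 → no match

1, 2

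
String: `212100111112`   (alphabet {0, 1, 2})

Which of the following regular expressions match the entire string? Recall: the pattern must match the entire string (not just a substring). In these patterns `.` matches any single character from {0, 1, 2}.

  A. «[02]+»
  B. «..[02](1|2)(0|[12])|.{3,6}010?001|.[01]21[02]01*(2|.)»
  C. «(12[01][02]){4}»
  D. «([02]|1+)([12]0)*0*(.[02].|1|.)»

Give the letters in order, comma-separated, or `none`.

B

A → no match
B → match
C → no match — must start with `12`
D → no match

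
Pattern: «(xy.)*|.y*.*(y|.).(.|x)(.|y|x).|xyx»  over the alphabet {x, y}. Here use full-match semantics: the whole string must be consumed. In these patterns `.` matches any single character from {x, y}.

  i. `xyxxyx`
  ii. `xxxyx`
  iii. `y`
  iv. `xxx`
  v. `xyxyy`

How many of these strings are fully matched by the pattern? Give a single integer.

1

i → match
ii → no match
iii → no match
iv → no match
v → no match
Total matched: 1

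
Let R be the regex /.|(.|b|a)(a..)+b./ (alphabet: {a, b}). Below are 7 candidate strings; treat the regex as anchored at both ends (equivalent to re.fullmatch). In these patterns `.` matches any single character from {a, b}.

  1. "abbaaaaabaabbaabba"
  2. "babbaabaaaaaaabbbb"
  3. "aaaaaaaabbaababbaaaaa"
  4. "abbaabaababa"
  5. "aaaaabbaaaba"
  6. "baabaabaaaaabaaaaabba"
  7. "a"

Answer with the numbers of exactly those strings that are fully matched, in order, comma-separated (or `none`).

2, 5, 6, 7

1 → no match
2 → match
3 → no match
4 → no match
5 → match
6 → match
7 → match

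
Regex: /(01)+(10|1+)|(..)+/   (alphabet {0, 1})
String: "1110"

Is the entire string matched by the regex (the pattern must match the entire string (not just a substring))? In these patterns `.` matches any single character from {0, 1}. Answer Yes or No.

Yes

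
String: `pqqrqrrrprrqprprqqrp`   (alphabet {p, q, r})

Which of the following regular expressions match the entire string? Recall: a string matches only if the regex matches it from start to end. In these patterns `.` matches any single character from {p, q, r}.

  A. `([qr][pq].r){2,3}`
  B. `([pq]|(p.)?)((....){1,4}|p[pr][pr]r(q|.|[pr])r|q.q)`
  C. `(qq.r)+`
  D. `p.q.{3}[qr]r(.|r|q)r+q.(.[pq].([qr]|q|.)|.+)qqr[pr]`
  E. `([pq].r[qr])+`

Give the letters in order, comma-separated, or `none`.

A → no match — must end with `r`
B → no match
C → no match — must start with `qq`
D → match
E → no match

D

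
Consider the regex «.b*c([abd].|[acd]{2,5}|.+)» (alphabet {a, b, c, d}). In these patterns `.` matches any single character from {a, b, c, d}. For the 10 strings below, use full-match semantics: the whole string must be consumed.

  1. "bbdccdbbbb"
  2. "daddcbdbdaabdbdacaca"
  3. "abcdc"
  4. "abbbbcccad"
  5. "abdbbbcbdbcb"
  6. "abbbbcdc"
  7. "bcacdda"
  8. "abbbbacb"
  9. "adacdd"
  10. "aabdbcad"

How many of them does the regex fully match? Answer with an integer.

1 → no match
2 → no match
3 → match
4 → match
5 → no match
6 → match
7 → match
8 → no match
9 → no match
10 → no match
Total matched: 4

4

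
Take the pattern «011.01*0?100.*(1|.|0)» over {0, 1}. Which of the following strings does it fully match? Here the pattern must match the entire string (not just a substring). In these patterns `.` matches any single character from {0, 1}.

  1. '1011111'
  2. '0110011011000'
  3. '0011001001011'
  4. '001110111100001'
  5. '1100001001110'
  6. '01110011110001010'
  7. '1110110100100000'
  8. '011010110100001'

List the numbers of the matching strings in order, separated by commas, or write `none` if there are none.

none

1 → no match — must start with '011'
2 → no match
3 → no match — must start with '011'
4 → no match — must start with '011'
5 → no match — must start with '011'
6 → no match
7 → no match — must start with '011'
8 → no match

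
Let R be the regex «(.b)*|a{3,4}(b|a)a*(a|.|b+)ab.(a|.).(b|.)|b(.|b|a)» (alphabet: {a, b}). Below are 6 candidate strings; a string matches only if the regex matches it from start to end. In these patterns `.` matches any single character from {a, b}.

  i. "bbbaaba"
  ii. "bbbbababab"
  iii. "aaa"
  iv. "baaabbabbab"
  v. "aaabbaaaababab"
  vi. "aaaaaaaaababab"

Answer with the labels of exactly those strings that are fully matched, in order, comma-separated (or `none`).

i → no match
ii → match
iii → no match
iv → no match
v → no match
vi → match

ii, vi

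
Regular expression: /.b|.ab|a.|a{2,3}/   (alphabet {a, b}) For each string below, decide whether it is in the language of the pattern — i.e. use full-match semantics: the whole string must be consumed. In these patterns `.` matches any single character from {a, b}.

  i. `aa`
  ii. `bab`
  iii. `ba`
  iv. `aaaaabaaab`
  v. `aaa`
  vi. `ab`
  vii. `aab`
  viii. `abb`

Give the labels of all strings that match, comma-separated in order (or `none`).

i → match
ii → match
iii → no match
iv → no match
v → match
vi → match
vii → match
viii → no match

i, ii, v, vi, vii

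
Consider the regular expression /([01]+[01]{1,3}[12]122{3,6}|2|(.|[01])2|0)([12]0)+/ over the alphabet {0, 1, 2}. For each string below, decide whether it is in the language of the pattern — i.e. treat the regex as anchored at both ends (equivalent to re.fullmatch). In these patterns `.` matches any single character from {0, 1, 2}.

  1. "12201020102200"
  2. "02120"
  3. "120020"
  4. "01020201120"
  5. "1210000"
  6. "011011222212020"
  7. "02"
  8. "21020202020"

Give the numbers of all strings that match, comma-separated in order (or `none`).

1 → no match
2 → no match
3 → no match
4 → no match
5 → no match
6 → no match
7 → no match — must end with "0"
8 → match

8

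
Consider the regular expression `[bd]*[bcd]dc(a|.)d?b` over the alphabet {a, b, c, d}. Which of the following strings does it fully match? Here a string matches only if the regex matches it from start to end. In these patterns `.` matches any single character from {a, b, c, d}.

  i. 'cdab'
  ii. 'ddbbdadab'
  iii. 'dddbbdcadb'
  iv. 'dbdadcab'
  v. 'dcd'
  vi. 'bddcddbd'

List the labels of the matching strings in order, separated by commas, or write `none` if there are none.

iii

i → no match
ii → no match
iii → match
iv → no match
v → no match — must end with 'b'
vi → no match — must end with 'b'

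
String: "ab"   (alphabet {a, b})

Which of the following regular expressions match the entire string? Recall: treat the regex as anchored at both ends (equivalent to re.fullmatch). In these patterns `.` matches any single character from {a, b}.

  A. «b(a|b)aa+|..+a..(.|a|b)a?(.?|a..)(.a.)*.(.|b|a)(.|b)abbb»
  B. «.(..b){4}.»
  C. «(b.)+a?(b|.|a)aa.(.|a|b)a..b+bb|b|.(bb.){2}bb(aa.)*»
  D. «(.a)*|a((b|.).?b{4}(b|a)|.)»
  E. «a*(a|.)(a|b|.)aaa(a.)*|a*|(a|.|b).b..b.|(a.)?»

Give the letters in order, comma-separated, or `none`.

D, E

A → no match
B → no match
C → no match
D → match
E → match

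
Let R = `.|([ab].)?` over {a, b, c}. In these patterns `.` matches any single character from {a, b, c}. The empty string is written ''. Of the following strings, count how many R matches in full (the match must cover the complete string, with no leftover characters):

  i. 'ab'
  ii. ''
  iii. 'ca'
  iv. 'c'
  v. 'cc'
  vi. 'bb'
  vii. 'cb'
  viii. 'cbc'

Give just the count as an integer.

4

i. 'ab' → match
ii. '' → match
iii. 'ca' → no match
iv. 'c' → match
v. 'cc' → no match
vi. 'bb' → match
vii. 'cb' → no match
viii. 'cbc' → no match
Total matched: 4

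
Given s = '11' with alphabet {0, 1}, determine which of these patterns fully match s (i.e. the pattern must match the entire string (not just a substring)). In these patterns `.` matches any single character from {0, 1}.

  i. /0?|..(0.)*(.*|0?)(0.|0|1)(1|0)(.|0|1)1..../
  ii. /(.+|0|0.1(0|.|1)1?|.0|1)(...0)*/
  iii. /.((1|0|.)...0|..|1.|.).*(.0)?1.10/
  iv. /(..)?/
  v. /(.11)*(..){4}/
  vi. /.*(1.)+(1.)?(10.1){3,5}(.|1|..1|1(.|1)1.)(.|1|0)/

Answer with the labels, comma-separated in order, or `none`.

i → no match
ii → match
iii → no match — must end with '10'
iv → match
v → no match
vi → no match

ii, iv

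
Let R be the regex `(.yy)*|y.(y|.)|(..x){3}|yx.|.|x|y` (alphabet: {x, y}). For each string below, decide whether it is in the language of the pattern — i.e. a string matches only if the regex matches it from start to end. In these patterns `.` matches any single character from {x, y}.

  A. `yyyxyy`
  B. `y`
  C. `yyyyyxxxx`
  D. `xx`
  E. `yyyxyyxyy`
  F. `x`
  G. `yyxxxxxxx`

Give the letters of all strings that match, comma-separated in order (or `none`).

A, B, E, F, G

A. `yyyxyy` → match
B. `y` → match
C. `yyyyyxxxx` → no match
D. `xx` → no match
E. `yyyxyyxyy` → match
F. `x` → match
G. `yyxxxxxxx` → match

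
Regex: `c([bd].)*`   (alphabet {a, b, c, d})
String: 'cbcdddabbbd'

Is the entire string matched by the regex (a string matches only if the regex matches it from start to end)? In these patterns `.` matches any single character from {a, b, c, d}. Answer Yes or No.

Yes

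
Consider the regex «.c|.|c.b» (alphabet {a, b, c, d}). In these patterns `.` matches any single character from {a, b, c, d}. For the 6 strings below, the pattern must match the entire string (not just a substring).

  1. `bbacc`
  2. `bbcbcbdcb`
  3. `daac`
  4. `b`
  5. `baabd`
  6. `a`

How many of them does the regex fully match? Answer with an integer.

2

1 → no match
2 → no match
3 → no match
4 → match
5 → no match
6 → match
Total matched: 2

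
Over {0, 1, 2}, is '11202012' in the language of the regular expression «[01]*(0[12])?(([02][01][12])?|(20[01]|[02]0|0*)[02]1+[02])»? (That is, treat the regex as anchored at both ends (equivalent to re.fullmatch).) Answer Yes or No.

No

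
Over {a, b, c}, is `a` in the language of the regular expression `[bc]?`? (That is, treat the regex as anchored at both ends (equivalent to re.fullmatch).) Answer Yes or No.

No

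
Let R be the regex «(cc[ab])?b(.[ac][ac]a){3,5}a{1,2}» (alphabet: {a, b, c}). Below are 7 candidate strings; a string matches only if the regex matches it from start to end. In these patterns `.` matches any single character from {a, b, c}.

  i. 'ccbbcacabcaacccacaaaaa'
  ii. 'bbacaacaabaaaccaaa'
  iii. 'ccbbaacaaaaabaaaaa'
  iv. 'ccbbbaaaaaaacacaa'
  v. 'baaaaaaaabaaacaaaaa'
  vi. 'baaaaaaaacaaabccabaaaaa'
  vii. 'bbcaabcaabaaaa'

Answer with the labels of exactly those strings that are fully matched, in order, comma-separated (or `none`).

i → match
ii → match
iii → match
iv → match
v → match
vi → match
vii → match

i, ii, iii, iv, v, vi, vii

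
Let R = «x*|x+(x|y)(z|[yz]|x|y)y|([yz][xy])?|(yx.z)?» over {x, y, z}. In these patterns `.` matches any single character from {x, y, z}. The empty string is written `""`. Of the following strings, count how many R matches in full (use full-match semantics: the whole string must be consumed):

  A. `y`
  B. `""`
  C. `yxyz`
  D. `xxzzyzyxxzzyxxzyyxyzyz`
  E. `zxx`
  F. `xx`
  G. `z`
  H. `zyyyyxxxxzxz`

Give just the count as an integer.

A → no match
B → match
C → match
D → no match
E → no match
F → match
G → no match
H → no match
Total matched: 3

3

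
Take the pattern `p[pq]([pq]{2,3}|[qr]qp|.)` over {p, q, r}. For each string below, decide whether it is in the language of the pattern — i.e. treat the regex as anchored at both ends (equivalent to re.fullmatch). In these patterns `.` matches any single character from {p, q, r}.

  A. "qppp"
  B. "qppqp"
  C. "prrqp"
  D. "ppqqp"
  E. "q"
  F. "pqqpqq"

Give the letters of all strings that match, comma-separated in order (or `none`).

A → no match — must start with "p"
B → no match — must start with "p"
C → no match
D → match
E → no match — must start with "p"
F → no match

D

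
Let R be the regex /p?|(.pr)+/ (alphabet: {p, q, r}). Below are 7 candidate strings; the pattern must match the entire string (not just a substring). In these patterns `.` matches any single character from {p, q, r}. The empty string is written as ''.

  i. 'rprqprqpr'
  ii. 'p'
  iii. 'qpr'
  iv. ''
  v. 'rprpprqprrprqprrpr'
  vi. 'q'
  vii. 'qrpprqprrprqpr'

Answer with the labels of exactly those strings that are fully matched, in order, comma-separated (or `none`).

i → match
ii → match
iii → match
iv → match
v → match
vi → no match
vii → no match

i, ii, iii, iv, v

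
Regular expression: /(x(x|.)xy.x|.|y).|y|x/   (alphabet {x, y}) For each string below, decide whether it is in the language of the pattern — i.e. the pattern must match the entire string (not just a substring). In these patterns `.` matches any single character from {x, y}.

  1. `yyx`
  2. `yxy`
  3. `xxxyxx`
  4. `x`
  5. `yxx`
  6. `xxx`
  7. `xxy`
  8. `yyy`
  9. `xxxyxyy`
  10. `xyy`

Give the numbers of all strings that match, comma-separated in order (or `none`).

1. `yyx` → no match
2. `yxy` → no match
3. `xxxyxx` → no match
4. `x` → match
5. `yxx` → no match
6. `xxx` → no match
7. `xxy` → no match
8. `yyy` → no match
9. `xxxyxyy` → no match
10. `xyy` → no match

4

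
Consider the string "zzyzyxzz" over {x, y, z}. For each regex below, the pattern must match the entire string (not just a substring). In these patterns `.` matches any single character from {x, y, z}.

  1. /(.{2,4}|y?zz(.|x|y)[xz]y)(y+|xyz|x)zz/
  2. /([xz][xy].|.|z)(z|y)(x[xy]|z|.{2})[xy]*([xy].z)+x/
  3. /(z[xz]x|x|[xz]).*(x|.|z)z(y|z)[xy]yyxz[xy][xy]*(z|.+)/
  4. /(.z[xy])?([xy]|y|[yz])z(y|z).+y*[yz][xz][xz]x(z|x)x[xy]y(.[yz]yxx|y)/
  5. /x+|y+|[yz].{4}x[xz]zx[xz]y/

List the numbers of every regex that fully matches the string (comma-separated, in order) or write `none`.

1

1 → match
2 → no match — must end with "zx"
3 → no match
4 → no match
5 → no match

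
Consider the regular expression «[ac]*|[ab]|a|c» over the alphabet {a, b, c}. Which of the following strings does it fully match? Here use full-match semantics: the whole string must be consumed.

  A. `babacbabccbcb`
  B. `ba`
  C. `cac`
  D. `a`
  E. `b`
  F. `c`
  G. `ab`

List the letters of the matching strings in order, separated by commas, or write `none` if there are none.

C, D, E, F

A → no match
B → no match
C → match
D → match
E → match
F → match
G → no match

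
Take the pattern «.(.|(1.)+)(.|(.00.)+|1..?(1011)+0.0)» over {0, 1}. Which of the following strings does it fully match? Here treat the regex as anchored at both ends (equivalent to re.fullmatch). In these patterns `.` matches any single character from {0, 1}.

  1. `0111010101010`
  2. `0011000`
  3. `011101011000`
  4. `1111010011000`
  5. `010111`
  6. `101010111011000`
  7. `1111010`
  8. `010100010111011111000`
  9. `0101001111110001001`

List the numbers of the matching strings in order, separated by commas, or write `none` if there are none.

1 → no match
2 → no match
3 → match
4 → match
5 → match
6 → match
7 → no match
8 → no match
9 → no match

3, 4, 5, 6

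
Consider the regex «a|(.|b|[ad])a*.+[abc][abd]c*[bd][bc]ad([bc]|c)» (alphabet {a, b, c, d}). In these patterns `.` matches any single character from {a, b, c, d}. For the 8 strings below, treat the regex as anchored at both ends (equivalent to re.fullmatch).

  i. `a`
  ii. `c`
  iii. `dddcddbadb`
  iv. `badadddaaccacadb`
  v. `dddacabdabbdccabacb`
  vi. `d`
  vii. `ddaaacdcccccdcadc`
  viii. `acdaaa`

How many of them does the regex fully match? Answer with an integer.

i → match
ii → no match
iii → match
iv → no match
v → no match
vi → no match
vii → match
viii → no match
Total matched: 3

3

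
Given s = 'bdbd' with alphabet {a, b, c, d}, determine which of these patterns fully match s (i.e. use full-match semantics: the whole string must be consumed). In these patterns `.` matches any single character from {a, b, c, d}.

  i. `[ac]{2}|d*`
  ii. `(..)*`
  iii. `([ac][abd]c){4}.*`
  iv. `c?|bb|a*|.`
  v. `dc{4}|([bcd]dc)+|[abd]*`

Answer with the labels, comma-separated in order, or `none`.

ii, v

i → no match
ii → match
iii → no match
iv → no match
v → match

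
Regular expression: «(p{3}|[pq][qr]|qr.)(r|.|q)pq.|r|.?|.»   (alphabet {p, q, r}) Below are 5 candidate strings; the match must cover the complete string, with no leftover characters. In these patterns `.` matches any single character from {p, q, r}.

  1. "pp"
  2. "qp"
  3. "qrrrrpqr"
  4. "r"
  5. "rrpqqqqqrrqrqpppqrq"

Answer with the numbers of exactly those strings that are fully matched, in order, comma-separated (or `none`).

4

1 → no match
2 → no match
3 → no match
4 → match
5 → no match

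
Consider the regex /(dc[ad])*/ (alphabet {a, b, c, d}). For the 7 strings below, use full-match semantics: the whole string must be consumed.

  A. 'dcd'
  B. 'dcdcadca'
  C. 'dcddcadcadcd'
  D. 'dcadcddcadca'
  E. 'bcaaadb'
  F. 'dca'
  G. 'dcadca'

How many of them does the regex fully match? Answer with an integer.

A → match
B → no match
C → match
D → match
E → no match
F → match
G → match
Total matched: 5

5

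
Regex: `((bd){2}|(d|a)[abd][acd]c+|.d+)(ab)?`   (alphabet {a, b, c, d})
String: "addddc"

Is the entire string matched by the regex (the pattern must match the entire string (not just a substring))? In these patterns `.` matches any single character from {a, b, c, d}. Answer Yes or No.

No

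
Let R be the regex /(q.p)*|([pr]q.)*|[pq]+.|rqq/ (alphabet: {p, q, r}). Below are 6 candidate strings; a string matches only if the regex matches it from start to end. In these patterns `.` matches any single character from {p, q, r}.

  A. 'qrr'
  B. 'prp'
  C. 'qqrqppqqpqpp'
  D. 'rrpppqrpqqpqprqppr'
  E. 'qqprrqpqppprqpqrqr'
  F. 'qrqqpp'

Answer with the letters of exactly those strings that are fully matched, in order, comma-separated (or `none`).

none

A. 'qrr' → no match
B. 'prp' → no match
C. 'qqrqppqqpqpp' → no match
D → no match
E → no match
F. 'qrqqpp' → no match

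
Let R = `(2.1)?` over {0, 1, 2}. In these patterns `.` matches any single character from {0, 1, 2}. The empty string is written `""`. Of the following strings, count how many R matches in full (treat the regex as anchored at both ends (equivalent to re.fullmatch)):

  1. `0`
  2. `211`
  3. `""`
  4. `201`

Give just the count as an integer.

1 → no match
2 → match
3 → match
4 → match
Total matched: 3

3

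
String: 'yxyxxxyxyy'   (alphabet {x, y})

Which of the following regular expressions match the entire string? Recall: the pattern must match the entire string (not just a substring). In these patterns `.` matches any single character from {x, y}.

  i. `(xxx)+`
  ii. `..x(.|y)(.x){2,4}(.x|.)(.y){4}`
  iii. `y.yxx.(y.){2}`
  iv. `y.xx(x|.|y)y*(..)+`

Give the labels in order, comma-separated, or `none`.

i → no match — must start with 'xxx'
ii → no match
iii → match
iv → no match

iii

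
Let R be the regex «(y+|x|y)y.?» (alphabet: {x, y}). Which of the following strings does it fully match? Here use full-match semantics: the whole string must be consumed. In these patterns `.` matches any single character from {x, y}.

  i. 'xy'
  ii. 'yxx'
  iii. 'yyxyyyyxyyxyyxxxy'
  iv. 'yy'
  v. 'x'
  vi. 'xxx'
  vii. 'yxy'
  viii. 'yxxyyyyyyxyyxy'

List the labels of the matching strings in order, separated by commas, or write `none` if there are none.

i, iv

i → match
ii → no match
iii → no match
iv → match
v → no match
vi → no match
vii → no match
viii → no match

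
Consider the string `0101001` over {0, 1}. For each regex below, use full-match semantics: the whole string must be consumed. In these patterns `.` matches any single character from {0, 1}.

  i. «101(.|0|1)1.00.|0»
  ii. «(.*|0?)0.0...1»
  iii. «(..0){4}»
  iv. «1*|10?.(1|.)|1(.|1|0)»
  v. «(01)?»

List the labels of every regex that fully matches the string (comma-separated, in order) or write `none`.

i → no match
ii → match
iii → no match — must end with `0`
iv → no match
v → no match

ii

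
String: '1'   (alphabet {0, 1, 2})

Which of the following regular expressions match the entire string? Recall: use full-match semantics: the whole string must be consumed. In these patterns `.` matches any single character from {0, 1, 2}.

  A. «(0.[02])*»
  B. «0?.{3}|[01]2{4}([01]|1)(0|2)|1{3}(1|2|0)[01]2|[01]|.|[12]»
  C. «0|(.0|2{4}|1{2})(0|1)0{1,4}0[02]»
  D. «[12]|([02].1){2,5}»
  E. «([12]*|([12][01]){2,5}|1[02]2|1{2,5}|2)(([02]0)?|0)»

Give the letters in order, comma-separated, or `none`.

B, D, E

A → no match
B → match
C → no match
D → match
E → match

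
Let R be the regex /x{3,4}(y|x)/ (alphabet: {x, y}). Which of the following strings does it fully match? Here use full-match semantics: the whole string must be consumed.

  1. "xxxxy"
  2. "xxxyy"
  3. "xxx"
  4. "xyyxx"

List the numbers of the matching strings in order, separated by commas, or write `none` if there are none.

1. "xxxxy" → match
2. "xxxyy" → no match
3. "xxx" → no match
4. "xyyxx" → no match

1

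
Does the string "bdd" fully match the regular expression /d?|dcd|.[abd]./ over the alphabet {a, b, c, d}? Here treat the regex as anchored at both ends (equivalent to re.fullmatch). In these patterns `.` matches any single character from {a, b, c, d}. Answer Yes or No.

Yes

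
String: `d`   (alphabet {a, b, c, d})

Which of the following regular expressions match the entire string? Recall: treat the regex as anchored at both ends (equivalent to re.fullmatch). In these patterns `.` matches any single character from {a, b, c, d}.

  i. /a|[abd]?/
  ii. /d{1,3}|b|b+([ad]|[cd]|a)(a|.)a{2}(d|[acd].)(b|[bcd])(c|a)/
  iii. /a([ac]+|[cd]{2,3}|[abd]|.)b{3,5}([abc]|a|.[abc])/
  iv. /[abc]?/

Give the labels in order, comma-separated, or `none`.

i → match
ii → match
iii → no match — must start with `a`
iv → no match

i, ii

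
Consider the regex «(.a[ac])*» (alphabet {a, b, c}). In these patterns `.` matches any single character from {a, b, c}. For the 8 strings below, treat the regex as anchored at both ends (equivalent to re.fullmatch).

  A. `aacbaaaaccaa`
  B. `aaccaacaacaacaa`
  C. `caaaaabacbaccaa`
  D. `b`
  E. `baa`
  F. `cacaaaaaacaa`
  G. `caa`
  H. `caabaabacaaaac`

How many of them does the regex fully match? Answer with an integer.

A → match
B → match
C → match
D → no match
E → match
F → match
G → match
H → no match
Total matched: 6

6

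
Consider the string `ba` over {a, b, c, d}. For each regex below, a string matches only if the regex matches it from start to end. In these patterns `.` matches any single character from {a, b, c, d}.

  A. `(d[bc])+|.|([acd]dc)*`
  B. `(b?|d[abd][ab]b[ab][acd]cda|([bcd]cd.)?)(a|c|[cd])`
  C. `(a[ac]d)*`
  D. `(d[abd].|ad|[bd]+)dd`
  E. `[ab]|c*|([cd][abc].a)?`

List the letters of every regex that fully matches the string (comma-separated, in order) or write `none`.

A → no match
B → match
C → no match
D → no match — must end with `dd`
E → no match

B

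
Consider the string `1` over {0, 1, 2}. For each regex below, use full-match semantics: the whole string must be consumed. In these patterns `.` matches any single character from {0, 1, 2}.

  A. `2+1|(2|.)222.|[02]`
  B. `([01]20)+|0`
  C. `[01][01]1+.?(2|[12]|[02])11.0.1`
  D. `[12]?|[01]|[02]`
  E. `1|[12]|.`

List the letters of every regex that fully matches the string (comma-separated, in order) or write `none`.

D, E

A → no match
B → no match
C → no match
D → match
E → match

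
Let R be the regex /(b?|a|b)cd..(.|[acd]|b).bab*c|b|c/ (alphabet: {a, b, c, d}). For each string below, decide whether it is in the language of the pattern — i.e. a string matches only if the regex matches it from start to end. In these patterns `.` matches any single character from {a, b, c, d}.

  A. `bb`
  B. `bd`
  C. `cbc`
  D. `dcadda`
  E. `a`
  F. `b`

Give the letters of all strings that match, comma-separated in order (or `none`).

F

A. `bb` → no match
B. `bd` → no match
C. `cbc` → no match
D. `dcadda` → no match
E. `a` → no match
F. `b` → match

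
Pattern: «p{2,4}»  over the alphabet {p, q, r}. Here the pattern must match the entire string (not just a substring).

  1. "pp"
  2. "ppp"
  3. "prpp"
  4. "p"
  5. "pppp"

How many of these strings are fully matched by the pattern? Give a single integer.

1 → match
2 → match
3 → no match
4 → no match
5 → match
Total matched: 3

3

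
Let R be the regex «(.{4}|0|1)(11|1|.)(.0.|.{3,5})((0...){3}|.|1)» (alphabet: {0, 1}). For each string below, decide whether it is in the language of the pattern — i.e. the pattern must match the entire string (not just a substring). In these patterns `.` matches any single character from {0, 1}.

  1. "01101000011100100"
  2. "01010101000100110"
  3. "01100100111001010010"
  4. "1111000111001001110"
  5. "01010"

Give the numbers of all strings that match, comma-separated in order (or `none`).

none

1 → no match
2 → no match
3 → no match
4 → no match
5 → no match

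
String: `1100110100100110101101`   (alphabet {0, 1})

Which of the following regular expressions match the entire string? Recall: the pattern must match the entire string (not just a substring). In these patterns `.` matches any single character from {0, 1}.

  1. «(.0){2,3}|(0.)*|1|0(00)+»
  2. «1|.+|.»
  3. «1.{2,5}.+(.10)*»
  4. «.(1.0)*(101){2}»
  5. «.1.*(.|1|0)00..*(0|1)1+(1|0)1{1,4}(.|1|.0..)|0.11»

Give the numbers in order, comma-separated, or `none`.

2, 3, 4

1 → no match
2 → match
3 → match
4 → match
5 → no match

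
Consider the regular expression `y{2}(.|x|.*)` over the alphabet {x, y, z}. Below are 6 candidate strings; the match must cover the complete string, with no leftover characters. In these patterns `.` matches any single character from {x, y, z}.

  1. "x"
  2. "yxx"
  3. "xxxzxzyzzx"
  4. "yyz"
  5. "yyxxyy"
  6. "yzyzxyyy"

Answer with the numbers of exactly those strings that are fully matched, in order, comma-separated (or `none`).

4, 5

1. "x" → no match — must start with "y"
2. "yxx" → no match
3. "xxxzxzyzzx" → no match — must start with "y"
4. "yyz" → match
5. "yyxxyy" → match
6. "yzyzxyyy" → no match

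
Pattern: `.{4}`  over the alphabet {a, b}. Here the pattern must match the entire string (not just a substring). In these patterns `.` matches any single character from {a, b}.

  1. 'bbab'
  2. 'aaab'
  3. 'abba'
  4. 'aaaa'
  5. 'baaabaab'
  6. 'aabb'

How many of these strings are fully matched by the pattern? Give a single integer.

1 → match
2 → match
3 → match
4 → match
5 → no match
6 → match
Total matched: 5

5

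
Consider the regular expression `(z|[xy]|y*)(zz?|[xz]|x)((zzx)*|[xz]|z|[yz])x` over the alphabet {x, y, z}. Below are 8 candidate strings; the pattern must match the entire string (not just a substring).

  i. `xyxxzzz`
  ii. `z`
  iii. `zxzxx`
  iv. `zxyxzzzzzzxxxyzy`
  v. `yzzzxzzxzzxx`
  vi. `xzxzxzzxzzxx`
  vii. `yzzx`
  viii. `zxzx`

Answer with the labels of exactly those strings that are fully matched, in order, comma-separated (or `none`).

i → no match — must end with `x`
ii → no match — must end with `x`
iii → no match
iv → no match — must end with `x`
v → match
vi → no match
vii → match
viii → match

v, vii, viii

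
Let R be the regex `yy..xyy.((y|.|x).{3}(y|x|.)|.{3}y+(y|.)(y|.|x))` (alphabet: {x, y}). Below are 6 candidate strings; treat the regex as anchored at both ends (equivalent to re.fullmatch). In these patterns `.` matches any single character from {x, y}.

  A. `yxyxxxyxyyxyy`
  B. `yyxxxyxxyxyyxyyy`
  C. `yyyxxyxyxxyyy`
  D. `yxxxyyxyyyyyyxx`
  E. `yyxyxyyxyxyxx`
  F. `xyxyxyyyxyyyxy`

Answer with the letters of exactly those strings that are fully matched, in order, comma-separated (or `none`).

E

A → no match — must start with `yy`
B → no match
C → no match
D → no match — must start with `yy`
E → match
F → no match — must start with `yy`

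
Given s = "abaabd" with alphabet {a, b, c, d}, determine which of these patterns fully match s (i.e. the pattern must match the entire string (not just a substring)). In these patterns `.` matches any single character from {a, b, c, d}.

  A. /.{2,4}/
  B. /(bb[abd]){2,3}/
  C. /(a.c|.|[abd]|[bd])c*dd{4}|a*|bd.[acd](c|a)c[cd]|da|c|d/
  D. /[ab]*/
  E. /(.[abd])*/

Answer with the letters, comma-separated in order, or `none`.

E

A → no match
B → no match — must start with "bb"
C → no match
D → no match
E → match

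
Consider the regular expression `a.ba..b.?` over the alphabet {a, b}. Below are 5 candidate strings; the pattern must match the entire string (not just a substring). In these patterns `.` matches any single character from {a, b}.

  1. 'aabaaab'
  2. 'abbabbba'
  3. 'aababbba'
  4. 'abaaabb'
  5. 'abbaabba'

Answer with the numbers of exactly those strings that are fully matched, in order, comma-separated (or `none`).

1 → match
2 → match
3 → match
4 → no match
5 → match

1, 2, 3, 5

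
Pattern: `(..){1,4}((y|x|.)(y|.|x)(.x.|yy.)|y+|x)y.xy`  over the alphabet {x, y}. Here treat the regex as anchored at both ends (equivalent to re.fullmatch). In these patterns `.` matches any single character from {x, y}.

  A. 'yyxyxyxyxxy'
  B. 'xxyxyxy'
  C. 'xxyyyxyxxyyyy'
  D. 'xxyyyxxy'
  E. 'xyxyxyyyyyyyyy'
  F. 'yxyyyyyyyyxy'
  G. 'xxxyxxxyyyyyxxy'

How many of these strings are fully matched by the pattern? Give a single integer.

A → match
B → no match
C → no match — must end with 'xy'
D → match
E → no match — must end with 'xy'
F → match
G → match
Total matched: 4

4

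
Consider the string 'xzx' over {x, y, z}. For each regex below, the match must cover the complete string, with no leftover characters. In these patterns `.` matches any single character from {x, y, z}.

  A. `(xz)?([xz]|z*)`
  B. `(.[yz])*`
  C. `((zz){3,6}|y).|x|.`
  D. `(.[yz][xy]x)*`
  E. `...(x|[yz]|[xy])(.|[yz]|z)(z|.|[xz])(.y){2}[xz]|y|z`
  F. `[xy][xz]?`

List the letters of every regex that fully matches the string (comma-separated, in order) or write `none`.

A → match
B → no match
C → no match
D → no match
E → no match
F → no match

A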